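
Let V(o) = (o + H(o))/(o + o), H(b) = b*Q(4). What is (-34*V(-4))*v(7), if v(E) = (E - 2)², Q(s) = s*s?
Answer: -7225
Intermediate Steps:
Q(s) = s²
H(b) = 16*b (H(b) = b*4² = b*16 = 16*b)
V(o) = 17/2 (V(o) = (o + 16*o)/(o + o) = (17*o)/((2*o)) = (17*o)*(1/(2*o)) = 17/2)
v(E) = (-2 + E)²
(-34*V(-4))*v(7) = (-34*17/2)*(-2 + 7)² = -289*5² = -289*25 = -7225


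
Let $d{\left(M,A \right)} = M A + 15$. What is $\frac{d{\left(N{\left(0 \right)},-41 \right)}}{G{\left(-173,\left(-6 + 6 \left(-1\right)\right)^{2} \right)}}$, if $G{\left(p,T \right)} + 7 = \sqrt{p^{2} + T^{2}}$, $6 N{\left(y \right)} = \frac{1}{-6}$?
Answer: $\frac{4067}{1822176} + \frac{581 \sqrt{50665}}{1822176} \approx 0.074001$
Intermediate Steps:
$N{\left(y \right)} = - \frac{1}{36}$ ($N{\left(y \right)} = \frac{1}{6 \left(-6\right)} = \frac{1}{6} \left(- \frac{1}{6}\right) = - \frac{1}{36}$)
$G{\left(p,T \right)} = -7 + \sqrt{T^{2} + p^{2}}$ ($G{\left(p,T \right)} = -7 + \sqrt{p^{2} + T^{2}} = -7 + \sqrt{T^{2} + p^{2}}$)
$d{\left(M,A \right)} = 15 + A M$ ($d{\left(M,A \right)} = A M + 15 = 15 + A M$)
$\frac{d{\left(N{\left(0 \right)},-41 \right)}}{G{\left(-173,\left(-6 + 6 \left(-1\right)\right)^{2} \right)}} = \frac{15 - - \frac{41}{36}}{-7 + \sqrt{\left(\left(-6 + 6 \left(-1\right)\right)^{2}\right)^{2} + \left(-173\right)^{2}}} = \frac{15 + \frac{41}{36}}{-7 + \sqrt{\left(\left(-6 - 6\right)^{2}\right)^{2} + 29929}} = \frac{581}{36 \left(-7 + \sqrt{\left(\left(-12\right)^{2}\right)^{2} + 29929}\right)} = \frac{581}{36 \left(-7 + \sqrt{144^{2} + 29929}\right)} = \frac{581}{36 \left(-7 + \sqrt{20736 + 29929}\right)} = \frac{581}{36 \left(-7 + \sqrt{50665}\right)}$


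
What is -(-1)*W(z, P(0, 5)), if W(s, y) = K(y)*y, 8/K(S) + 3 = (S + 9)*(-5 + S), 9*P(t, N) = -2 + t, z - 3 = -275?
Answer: 36/989 ≈ 0.036400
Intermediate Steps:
z = -272 (z = 3 - 275 = -272)
P(t, N) = -2/9 + t/9 (P(t, N) = (-2 + t)/9 = -2/9 + t/9)
K(S) = 8/(-3 + (-5 + S)*(9 + S)) (K(S) = 8/(-3 + (S + 9)*(-5 + S)) = 8/(-3 + (9 + S)*(-5 + S)) = 8/(-3 + (-5 + S)*(9 + S)))
W(s, y) = 8*y/(-48 + y**2 + 4*y) (W(s, y) = (8/(-48 + y**2 + 4*y))*y = 8*y/(-48 + y**2 + 4*y))
-(-1)*W(z, P(0, 5)) = -(-1)*8*(-2/9 + (1/9)*0)/(-48 + (-2/9 + (1/9)*0)**2 + 4*(-2/9 + (1/9)*0)) = -(-1)*8*(-2/9 + 0)/(-48 + (-2/9 + 0)**2 + 4*(-2/9 + 0)) = -(-1)*8*(-2/9)/(-48 + (-2/9)**2 + 4*(-2/9)) = -(-1)*8*(-2/9)/(-48 + 4/81 - 8/9) = -(-1)*8*(-2/9)/(-3956/81) = -(-1)*8*(-2/9)*(-81/3956) = -(-1)*36/989 = -1*(-36/989) = 36/989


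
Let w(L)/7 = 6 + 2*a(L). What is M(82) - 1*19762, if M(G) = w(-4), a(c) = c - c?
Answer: -19720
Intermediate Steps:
a(c) = 0
w(L) = 42 (w(L) = 7*(6 + 2*0) = 7*(6 + 0) = 7*6 = 42)
M(G) = 42
M(82) - 1*19762 = 42 - 1*19762 = 42 - 19762 = -19720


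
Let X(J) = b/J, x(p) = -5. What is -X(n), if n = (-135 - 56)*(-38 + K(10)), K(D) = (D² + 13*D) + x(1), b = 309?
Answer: 309/35717 ≈ 0.0086513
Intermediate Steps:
K(D) = -5 + D² + 13*D (K(D) = (D² + 13*D) - 5 = -5 + D² + 13*D)
n = -35717 (n = (-135 - 56)*(-38 + (-5 + 10² + 13*10)) = -191*(-38 + (-5 + 100 + 130)) = -191*(-38 + 225) = -191*187 = -35717)
X(J) = 309/J
-X(n) = -309/(-35717) = -309*(-1)/35717 = -1*(-309/35717) = 309/35717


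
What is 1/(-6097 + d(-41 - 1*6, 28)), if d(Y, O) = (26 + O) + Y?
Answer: -1/6090 ≈ -0.00016420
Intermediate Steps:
d(Y, O) = 26 + O + Y
1/(-6097 + d(-41 - 1*6, 28)) = 1/(-6097 + (26 + 28 + (-41 - 1*6))) = 1/(-6097 + (26 + 28 + (-41 - 6))) = 1/(-6097 + (26 + 28 - 47)) = 1/(-6097 + 7) = 1/(-6090) = -1/6090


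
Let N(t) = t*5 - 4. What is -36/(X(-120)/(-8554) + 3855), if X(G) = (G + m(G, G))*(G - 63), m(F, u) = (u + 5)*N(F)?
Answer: -51324/7610815 ≈ -0.0067436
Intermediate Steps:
N(t) = -4 + 5*t (N(t) = 5*t - 4 = -4 + 5*t)
m(F, u) = (-4 + 5*F)*(5 + u) (m(F, u) = (u + 5)*(-4 + 5*F) = (5 + u)*(-4 + 5*F) = (-4 + 5*F)*(5 + u))
X(G) = (-63 + G)*(G + (-4 + 5*G)*(5 + G)) (X(G) = (G + (-4 + 5*G)*(5 + G))*(G - 63) = (G + (-4 + 5*G)*(5 + G))*(-63 + G) = (-63 + G)*(G + (-4 + 5*G)*(5 + G)))
-36/(X(-120)/(-8554) + 3855) = -36/((1260 - 1406*(-120) - 293*(-120)² + 5*(-120)³)/(-8554) + 3855) = -36/((1260 + 168720 - 293*14400 + 5*(-1728000))*(-1/8554) + 3855) = -36/((1260 + 168720 - 4219200 - 8640000)*(-1/8554) + 3855) = -36/(-12689220*(-1/8554) + 3855) = -36/(6344610/4277 + 3855) = -36/(22832445/4277) = (4277/22832445)*(-36) = -51324/7610815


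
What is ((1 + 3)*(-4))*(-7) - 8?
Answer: 104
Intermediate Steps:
((1 + 3)*(-4))*(-7) - 8 = (4*(-4))*(-7) - 8 = -16*(-7) - 8 = 112 - 8 = 104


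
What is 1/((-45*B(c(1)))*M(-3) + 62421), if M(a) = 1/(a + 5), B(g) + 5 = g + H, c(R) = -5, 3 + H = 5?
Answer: 1/62601 ≈ 1.5974e-5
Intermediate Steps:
H = 2 (H = -3 + 5 = 2)
B(g) = -3 + g (B(g) = -5 + (g + 2) = -5 + (2 + g) = -3 + g)
M(a) = 1/(5 + a)
1/((-45*B(c(1)))*M(-3) + 62421) = 1/((-45*(-3 - 5))/(5 - 3) + 62421) = 1/(-45*(-8)/2 + 62421) = 1/(360*(½) + 62421) = 1/(180 + 62421) = 1/62601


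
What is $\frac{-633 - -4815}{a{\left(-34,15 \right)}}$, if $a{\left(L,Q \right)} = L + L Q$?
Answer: $- \frac{123}{16} \approx -7.6875$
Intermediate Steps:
$\frac{-633 - -4815}{a{\left(-34,15 \right)}} = \frac{-633 - -4815}{\left(-34\right) \left(1 + 15\right)} = \frac{-633 + 4815}{\left(-34\right) 16} = \frac{4182}{-544} = 4182 \left(- \frac{1}{544}\right) = - \frac{123}{16}$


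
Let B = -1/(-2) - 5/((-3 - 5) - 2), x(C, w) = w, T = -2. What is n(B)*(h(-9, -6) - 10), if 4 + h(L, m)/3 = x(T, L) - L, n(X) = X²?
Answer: -22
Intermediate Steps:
B = 1 (B = -1*(-½) - 5/(-8 - 2) = ½ - 5/(-10) = ½ - 5*(-⅒) = ½ + ½ = 1)
h(L, m) = -12 (h(L, m) = -12 + 3*(L - L) = -12 + 3*0 = -12 + 0 = -12)
n(B)*(h(-9, -6) - 10) = 1²*(-12 - 10) = 1*(-22) = -22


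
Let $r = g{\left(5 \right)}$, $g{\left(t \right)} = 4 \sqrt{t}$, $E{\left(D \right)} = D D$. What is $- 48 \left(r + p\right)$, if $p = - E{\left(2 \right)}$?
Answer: $192 - 192 \sqrt{5} \approx -237.32$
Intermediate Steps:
$E{\left(D \right)} = D^{2}$
$r = 4 \sqrt{5} \approx 8.9443$
$p = -4$ ($p = - 2^{2} = \left(-1\right) 4 = -4$)
$- 48 \left(r + p\right) = - 48 \left(4 \sqrt{5} - 4\right) = - 48 \left(-4 + 4 \sqrt{5}\right) = 192 - 192 \sqrt{5}$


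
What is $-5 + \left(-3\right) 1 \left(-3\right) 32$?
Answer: $283$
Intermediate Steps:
$-5 + \left(-3\right) 1 \left(-3\right) 32 = -5 + \left(-3\right) \left(-3\right) 32 = -5 + 9 \cdot 32 = -5 + 288 = 283$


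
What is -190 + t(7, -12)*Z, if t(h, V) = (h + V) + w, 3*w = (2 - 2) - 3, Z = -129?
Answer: 584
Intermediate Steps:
w = -1 (w = ((2 - 2) - 3)/3 = (0 - 3)/3 = (⅓)*(-3) = -1)
t(h, V) = -1 + V + h (t(h, V) = (h + V) - 1 = (V + h) - 1 = -1 + V + h)
-190 + t(7, -12)*Z = -190 + (-1 - 12 + 7)*(-129) = -190 - 6*(-129) = -190 + 774 = 584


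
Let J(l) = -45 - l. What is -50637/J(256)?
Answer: 50637/301 ≈ 168.23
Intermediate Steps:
-50637/J(256) = -50637/(-45 - 1*256) = -50637/(-45 - 256) = -50637/(-301) = -50637*(-1/301) = 50637/301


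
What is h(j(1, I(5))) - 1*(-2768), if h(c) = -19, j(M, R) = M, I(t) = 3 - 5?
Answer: 2749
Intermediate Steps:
I(t) = -2
h(j(1, I(5))) - 1*(-2768) = -19 - 1*(-2768) = -19 + 2768 = 2749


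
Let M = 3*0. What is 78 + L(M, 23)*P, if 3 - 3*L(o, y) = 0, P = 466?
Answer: 544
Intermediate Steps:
M = 0
L(o, y) = 1 (L(o, y) = 1 - ⅓*0 = 1 + 0 = 1)
78 + L(M, 23)*P = 78 + 1*466 = 78 + 466 = 544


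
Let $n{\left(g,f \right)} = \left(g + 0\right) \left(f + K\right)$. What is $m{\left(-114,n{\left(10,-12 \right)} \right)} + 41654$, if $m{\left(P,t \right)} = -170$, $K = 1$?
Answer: $41484$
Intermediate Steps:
$n{\left(g,f \right)} = g \left(1 + f\right)$ ($n{\left(g,f \right)} = \left(g + 0\right) \left(f + 1\right) = g \left(1 + f\right)$)
$m{\left(-114,n{\left(10,-12 \right)} \right)} + 41654 = -170 + 41654 = 41484$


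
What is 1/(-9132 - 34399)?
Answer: -1/43531 ≈ -2.2972e-5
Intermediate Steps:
1/(-9132 - 34399) = 1/(-43531) = -1/43531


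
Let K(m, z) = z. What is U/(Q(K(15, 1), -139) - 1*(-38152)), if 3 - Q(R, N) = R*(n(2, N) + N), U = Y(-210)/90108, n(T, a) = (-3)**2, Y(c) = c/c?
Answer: 1/3449784780 ≈ 2.8987e-10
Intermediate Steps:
Y(c) = 1
n(T, a) = 9
U = 1/90108 ≈ 1.1098e-5
Q(R, N) = 3 - R*(9 + N)
U/(Q(K(15, 1), -139) - 1*(-38152)) = 1/(90108*((3 - 9*1 - 1*(-139)*1) - 1*(-38152))) = 1/(90108*((3 - 9 + 139) + 38152)) = 1/(90108*(133 + 38152)) = (1/90108)/38285 = (1/90108)*(1/38285) = 1/3449784780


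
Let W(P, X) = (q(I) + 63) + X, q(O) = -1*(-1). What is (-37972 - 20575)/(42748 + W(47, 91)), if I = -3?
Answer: -58547/42903 ≈ -1.3646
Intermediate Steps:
q(O) = 1
W(P, X) = 64 + X (W(P, X) = (1 + 63) + X = 64 + X)
(-37972 - 20575)/(42748 + W(47, 91)) = (-37972 - 20575)/(42748 + (64 + 91)) = -58547/(42748 + 155) = -58547/42903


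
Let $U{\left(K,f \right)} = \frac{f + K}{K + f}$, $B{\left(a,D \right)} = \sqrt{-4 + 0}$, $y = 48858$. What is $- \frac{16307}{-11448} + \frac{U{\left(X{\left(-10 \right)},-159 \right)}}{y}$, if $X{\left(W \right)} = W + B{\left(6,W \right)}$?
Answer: $\frac{132789809}{93221064} \approx 1.4245$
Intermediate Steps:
$B{\left(a,D \right)} = 2 i$ ($B{\left(a,D \right)} = \sqrt{-4} = 2 i$)
$X{\left(W \right)} = W + 2 i$
$U{\left(K,f \right)} = 1$ ($U{\left(K,f \right)} = \frac{K + f}{K + f} = 1$)
$- \frac{16307}{-11448} + \frac{U{\left(X{\left(-10 \right)},-159 \right)}}{y} = - \frac{16307}{-11448} + 1 \cdot \frac{1}{48858} = \left(-16307\right) \left(- \frac{1}{11448}\right) + 1 \cdot \frac{1}{48858} = \frac{16307}{11448} + \frac{1}{48858} = \frac{132789809}{93221064}$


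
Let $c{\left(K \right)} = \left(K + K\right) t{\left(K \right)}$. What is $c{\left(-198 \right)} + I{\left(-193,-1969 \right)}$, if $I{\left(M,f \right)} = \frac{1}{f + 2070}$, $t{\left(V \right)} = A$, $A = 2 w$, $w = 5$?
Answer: $- \frac{399959}{101} \approx -3960.0$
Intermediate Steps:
$A = 10$ ($A = 2 \cdot 5 = 10$)
$t{\left(V \right)} = 10$
$I{\left(M,f \right)} = \frac{1}{2070 + f}$
$c{\left(K \right)} = 20 K$ ($c{\left(K \right)} = \left(K + K\right) 10 = 2 K 10 = 20 K$)
$c{\left(-198 \right)} + I{\left(-193,-1969 \right)} = 20 \left(-198\right) + \frac{1}{2070 - 1969} = -3960 + \frac{1}{101} = - \frac{399959}{101}$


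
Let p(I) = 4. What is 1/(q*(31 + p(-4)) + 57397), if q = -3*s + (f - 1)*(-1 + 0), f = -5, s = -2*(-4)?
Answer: 1/56767 ≈ 1.7616e-5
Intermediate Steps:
s = 8
q = -18 (q = -3*8 + (-5 - 1)*(-1 + 0) = -24 - 6*(-1) = -24 + 6 = -18)
1/(q*(31 + p(-4)) + 57397) = 1/(-18*(31 + 4) + 57397) = 1/(-18*35 + 57397) = 1/(-630 + 57397) = 1/56767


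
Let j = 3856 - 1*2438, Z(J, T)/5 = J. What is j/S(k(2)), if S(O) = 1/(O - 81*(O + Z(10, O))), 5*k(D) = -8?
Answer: -5561396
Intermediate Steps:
Z(J, T) = 5*J
j = 1418 (j = 3856 - 2438 = 1418)
k(D) = -8/5 (k(D) = (⅕)*(-8) = -8/5)
S(O) = 1/(-4050 - 80*O) (S(O) = 1/(O - 81*(O + 5*10)) = 1/(O - 81*(O + 50)) = 1/(O - 81*(50 + O)) = 1/(O + (-4050 - 81*O)) = 1/(-4050 - 80*O))
j/S(k(2)) = 1418/((-1/(4050 + 80*(-8/5)))) = 1418/((-1/(4050 - 128))) = 1418/((-1/3922)) = 1418/((-1*1/3922)) = 1418/(-1/3922) = 1418*(-3922) = -5561396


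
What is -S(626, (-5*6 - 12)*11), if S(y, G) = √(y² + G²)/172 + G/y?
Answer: 231/313 - √151330/86 ≈ -3.7854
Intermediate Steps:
S(y, G) = √(G² + y²)/172 + G/y (S(y, G) = √(G² + y²)*(1/172) + G/y = √(G² + y²)/172 + G/y)
-S(626, (-5*6 - 12)*11) = -(√(((-5*6 - 12)*11)² + 626²)/172 + ((-5*6 - 12)*11)/626) = -(√(((-30 - 12)*11)² + 391876)/172 + ((-30 - 12)*11)*(1/626)) = -(√((-42*11)² + 391876)/172 - 42*11*(1/626)) = -(√((-462)² + 391876)/172 - 462*1/626) = -(√(213444 + 391876)/172 - 231/313) = -(√605320/172 - 231/313) = -((2*√151330)/172 - 231/313) = -(√151330/86 - 231/313) = -(-231/313 + √151330/86) = 231/313 - √151330/86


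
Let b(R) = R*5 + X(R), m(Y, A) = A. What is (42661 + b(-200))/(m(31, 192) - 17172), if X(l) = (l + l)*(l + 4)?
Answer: -120061/16980 ≈ -7.0707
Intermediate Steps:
X(l) = 2*l*(4 + l) (X(l) = (2*l)*(4 + l) = 2*l*(4 + l))
b(R) = 5*R + 2*R*(4 + R) (b(R) = R*5 + 2*R*(4 + R) = 5*R + 2*R*(4 + R))
(42661 + b(-200))/(m(31, 192) - 17172) = (42661 - 200*(13 + 2*(-200)))/(192 - 17172) = (42661 - 200*(13 - 400))/(-16980) = (42661 - 200*(-387))*(-1/16980) = (42661 + 77400)*(-1/16980) = 120061*(-1/16980) = -120061/16980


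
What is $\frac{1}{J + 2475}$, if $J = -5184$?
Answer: $- \frac{1}{2709} \approx -0.00036914$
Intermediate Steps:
$\frac{1}{J + 2475} = \frac{1}{-5184 + 2475} = \frac{1}{-2709} = - \frac{1}{2709}$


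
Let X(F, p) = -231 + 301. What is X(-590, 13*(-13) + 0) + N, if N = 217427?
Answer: 217497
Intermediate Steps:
X(F, p) = 70
X(-590, 13*(-13) + 0) + N = 70 + 217427 = 217497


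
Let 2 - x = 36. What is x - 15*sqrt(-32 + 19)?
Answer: -34 - 15*I*sqrt(13) ≈ -34.0 - 54.083*I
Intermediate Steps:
x = -34 (x = 2 - 1*36 = 2 - 36 = -34)
x - 15*sqrt(-32 + 19) = -34 - 15*sqrt(-32 + 19) = -34 - 15*I*sqrt(13)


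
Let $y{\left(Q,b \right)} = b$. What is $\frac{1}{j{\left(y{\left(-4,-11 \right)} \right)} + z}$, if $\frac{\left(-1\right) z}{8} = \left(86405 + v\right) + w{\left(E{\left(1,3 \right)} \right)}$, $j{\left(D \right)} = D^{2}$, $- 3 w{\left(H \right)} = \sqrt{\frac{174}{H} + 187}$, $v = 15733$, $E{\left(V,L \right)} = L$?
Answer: $- \frac{7352847}{6007150984921} - \frac{168 \sqrt{5}}{6007150984921} \approx -1.2241 \cdot 10^{-6}$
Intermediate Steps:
$w{\left(H \right)} = - \frac{\sqrt{187 + \frac{174}{H}}}{3}$ ($w{\left(H \right)} = - \frac{\sqrt{\frac{174}{H} + 187}}{3} = - \frac{\sqrt{187 + \frac{174}{H}}}{3}$)
$z = -817104 + \frac{56 \sqrt{5}}{3}$ ($z = - 8 \left(\left(86405 + 15733\right) - \frac{\sqrt{187 + \frac{174}{3}}}{3}\right) = - 8 \left(102138 - \frac{\sqrt{187 + 174 \cdot \frac{1}{3}}}{3}\right) = - 8 \left(102138 - \frac{\sqrt{187 + 58}}{3}\right) = - 8 \left(102138 - \frac{\sqrt{245}}{3}\right) = - 8 \left(102138 - \frac{7 \sqrt{5}}{3}\right) = -817104 + \frac{56 \sqrt{5}}{3} \approx -8.1706 \cdot 10^{5}$)
$\frac{1}{j{\left(y{\left(-4,-11 \right)} \right)} + z} = \frac{1}{\left(-11\right)^{2} - \left(817104 - \frac{56 \sqrt{5}}{3}\right)} = \frac{1}{121 - \left(817104 - \frac{56 \sqrt{5}}{3}\right)} = \frac{1}{-816983 + \frac{56 \sqrt{5}}{3}}$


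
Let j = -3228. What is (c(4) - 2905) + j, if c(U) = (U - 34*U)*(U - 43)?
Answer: -985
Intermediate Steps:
c(U) = -33*U*(-43 + U) (c(U) = (-33*U)*(-43 + U) = -33*U*(-43 + U))
(c(4) - 2905) + j = (33*4*(43 - 1*4) - 2905) - 3228 = (33*4*(43 - 4) - 2905) - 3228 = (33*4*39 - 2905) - 3228 = (5148 - 2905) - 3228 = 2243 - 3228 = -985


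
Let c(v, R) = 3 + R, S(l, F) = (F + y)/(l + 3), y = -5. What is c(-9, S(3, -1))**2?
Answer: 4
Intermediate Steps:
S(l, F) = (-5 + F)/(3 + l) (S(l, F) = (F - 5)/(l + 3) = (-5 + F)/(3 + l))
c(-9, S(3, -1))**2 = (3 + (-5 - 1)/(3 + 3))**2 = (3 - 6/6)**2 = (3 + (1/6)*(-6))**2 = (3 - 1)**2 = 2**2 = 4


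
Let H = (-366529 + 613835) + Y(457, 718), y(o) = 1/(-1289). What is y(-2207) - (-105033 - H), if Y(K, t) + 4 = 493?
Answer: 454795291/1289 ≈ 3.5283e+5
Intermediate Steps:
y(o) = -1/1289
Y(K, t) = 489 (Y(K, t) = -4 + 493 = 489)
H = 247795 (H = (-366529 + 613835) + 489 = 247306 + 489 = 247795)
y(-2207) - (-105033 - H) = -1/1289 - (-105033 - 1*247795) = -1/1289 - (-105033 - 247795) = -1/1289 - 1*(-352828) = -1/1289 + 352828 = 454795291/1289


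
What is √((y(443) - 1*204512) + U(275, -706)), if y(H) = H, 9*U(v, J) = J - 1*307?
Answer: I*√1837634/3 ≈ 451.86*I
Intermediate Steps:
U(v, J) = -307/9 + J/9 (U(v, J) = (J - 1*307)/9 = (J - 307)/9 = (-307 + J)/9 = -307/9 + J/9)
√((y(443) - 1*204512) + U(275, -706)) = √((443 - 1*204512) + (-307/9 + (⅑)*(-706))) = √((443 - 204512) + (-307/9 - 706/9)) = √(-204069 - 1013/9) = √(-1837634/9) = I*√1837634/3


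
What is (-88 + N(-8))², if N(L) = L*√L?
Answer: 7232 + 2816*I*√2 ≈ 7232.0 + 3982.4*I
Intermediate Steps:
N(L) = L^(3/2)
(-88 + N(-8))² = (-88 + (-8)^(3/2))² = (-88 - 16*I*√2)²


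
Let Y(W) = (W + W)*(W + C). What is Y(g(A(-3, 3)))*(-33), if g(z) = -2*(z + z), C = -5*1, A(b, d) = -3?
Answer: -5544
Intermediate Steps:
C = -5
g(z) = -4*z
Y(W) = 2*W*(-5 + W) (Y(W) = (W + W)*(W - 5) = (2*W)*(-5 + W) = 2*W*(-5 + W))
Y(g(A(-3, 3)))*(-33) = (2*(-4*(-3))*(-5 - 4*(-3)))*(-33) = (2*12*(-5 + 12))*(-33) = (2*12*7)*(-33) = 168*(-33) = -5544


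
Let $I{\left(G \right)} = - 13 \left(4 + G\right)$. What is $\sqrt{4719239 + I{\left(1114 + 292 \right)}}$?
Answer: $\sqrt{4700909} \approx 2168.2$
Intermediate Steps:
$I{\left(G \right)} = -52 - 13 G$
$\sqrt{4719239 + I{\left(1114 + 292 \right)}} = \sqrt{4719239 - \left(52 + 13 \left(1114 + 292\right)\right)} = \sqrt{4719239 - 18330} = \sqrt{4700909}$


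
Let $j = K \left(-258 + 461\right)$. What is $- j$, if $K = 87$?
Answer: $-17661$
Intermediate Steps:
$j = 17661$ ($j = 87 \left(-258 + 461\right) = 87 \cdot 203 = 17661$)
$- j = \left(-1\right) 17661 = -17661$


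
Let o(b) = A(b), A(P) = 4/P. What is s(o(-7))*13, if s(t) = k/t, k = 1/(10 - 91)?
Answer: 91/324 ≈ 0.28086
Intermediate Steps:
o(b) = 4/b
k = -1/81 (k = 1/(-81) = -1/81 ≈ -0.012346)
s(t) = -1/(81*t)
s(o(-7))*13 = -1/(81*(4/(-7)))*13 = -1/(81*(4*(-⅐)))*13 = -1/(81*(-4/7))*13 = -1/81*(-7/4)*13 = (7/324)*13 = 91/324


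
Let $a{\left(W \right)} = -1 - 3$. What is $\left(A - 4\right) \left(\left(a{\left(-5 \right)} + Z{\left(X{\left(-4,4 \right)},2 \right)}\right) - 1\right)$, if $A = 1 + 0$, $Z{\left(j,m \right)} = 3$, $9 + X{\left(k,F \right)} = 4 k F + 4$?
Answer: $6$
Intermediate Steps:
$X{\left(k,F \right)} = -5 + 4 F k$ ($X{\left(k,F \right)} = -9 + \left(4 k F + 4\right) = -9 + \left(4 F k + 4\right) = -9 + \left(4 + 4 F k\right) = -5 + 4 F k$)
$a{\left(W \right)} = -4$
$A = 1$
$\left(A - 4\right) \left(\left(a{\left(-5 \right)} + Z{\left(X{\left(-4,4 \right)},2 \right)}\right) - 1\right) = \left(1 - 4\right) \left(\left(-4 + 3\right) - 1\right) = - 3 \left(-1 - 1\right) = \left(-3\right) \left(-2\right) = 6$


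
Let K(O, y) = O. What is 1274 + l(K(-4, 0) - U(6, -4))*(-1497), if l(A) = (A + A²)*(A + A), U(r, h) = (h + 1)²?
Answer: 6073106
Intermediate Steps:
U(r, h) = (1 + h)²
l(A) = 2*A*(A + A²) (l(A) = (A + A²)*(2*A) = 2*A*(A + A²))
1274 + l(K(-4, 0) - U(6, -4))*(-1497) = 1274 + (2*(-4 - (1 - 4)²)²*(1 + (-4 - (1 - 4)²)))*(-1497) = 1274 + (2*(-4 - 1*(-3)²)²*(1 + (-4 - 1*(-3)²)))*(-1497) = 1274 + (2*(-4 - 1*9)²*(1 + (-4 - 1*9)))*(-1497) = 1274 + (2*(-4 - 9)²*(1 + (-4 - 9)))*(-1497) = 1274 + (2*(-13)²*(1 - 13))*(-1497) = 1274 + (2*169*(-12))*(-1497) = 1274 - 4056*(-1497) = 1274 + 6071832 = 6073106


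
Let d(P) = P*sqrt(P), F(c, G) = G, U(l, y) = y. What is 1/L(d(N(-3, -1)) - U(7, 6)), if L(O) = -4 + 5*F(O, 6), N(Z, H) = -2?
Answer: 1/26 ≈ 0.038462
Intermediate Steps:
d(P) = P**(3/2)
L(O) = 26 (L(O) = -4 + 5*6 = -4 + 30 = 26)
1/L(d(N(-3, -1)) - U(7, 6)) = 1/26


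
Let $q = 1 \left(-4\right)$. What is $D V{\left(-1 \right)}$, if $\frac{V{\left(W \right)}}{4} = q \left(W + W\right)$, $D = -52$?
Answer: $-1664$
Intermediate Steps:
$q = -4$
$V{\left(W \right)} = - 32 W$ ($V{\left(W \right)} = 4 \left(- 4 \left(W + W\right)\right) = 4 \left(- 4 \cdot 2 W\right) = 4 \left(- 8 W\right) = - 32 W$)
$D V{\left(-1 \right)} = - 52 \left(\left(-32\right) \left(-1\right)\right) = \left(-52\right) 32 = -1664$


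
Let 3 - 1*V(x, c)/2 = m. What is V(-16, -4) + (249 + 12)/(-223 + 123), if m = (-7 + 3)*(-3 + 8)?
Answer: 4339/100 ≈ 43.390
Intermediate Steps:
m = -20 (m = -4*5 = -20)
V(x, c) = 46 (V(x, c) = 6 - 2*(-20) = 6 + 40 = 46)
V(-16, -4) + (249 + 12)/(-223 + 123) = 46 + (249 + 12)/(-223 + 123) = 46 + 261/(-100) = 46 + 261*(-1/100) = 46 - 261/100 = 4339/100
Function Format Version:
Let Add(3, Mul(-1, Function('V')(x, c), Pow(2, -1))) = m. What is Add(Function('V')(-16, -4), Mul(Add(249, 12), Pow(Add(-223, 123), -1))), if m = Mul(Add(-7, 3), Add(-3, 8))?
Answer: Rational(4339, 100) ≈ 43.390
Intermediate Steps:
m = -20 (m = Mul(-4, 5) = -20)
Function('V')(x, c) = 46 (Function('V')(x, c) = Add(6, Mul(-2, -20)) = Add(6, 40) = 46)
Add(Function('V')(-16, -4), Mul(Add(249, 12), Pow(Add(-223, 123), -1))) = Add(46, Mul(Add(249, 12), Pow(Add(-223, 123), -1))) = Add(46, Mul(261, Pow(-100, -1))) = Add(46, Mul(261, Rational(-1, 100))) = Add(46, Rational(-261, 100)) = Rational(4339, 100)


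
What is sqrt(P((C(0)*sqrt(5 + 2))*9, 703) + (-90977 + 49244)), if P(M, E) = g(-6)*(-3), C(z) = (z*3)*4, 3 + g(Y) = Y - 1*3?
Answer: 3*I*sqrt(4633) ≈ 204.2*I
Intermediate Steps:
g(Y) = -6 + Y (g(Y) = -3 + (Y - 1*3) = -3 + (Y - 3) = -3 + (-3 + Y) = -6 + Y)
C(z) = 12*z (C(z) = (3*z)*4 = 12*z)
P(M, E) = 36 (P(M, E) = (-6 - 6)*(-3) = -12*(-3) = 36)
sqrt(P((C(0)*sqrt(5 + 2))*9, 703) + (-90977 + 49244)) = sqrt(36 + (-90977 + 49244)) = sqrt(36 - 41733) = sqrt(-41697) = 3*I*sqrt(4633)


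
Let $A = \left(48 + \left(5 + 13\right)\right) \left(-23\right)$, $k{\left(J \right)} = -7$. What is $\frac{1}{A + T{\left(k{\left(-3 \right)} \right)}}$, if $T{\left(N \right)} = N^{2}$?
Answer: $- \frac{1}{1469} \approx -0.00068074$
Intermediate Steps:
$A = -1518$ ($A = \left(48 + 18\right) \left(-23\right) = 66 \left(-23\right) = -1518$)
$\frac{1}{A + T{\left(k{\left(-3 \right)} \right)}} = \frac{1}{-1518 + \left(-7\right)^{2}} = \frac{1}{-1518 + 49} = \frac{1}{-1469} = - \frac{1}{1469}$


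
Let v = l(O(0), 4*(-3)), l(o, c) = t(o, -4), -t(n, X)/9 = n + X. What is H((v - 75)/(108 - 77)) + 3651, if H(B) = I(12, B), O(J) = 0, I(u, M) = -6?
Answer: 3645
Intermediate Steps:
t(n, X) = -9*X - 9*n (t(n, X) = -9*(n + X) = -9*(X + n) = -9*X - 9*n)
l(o, c) = 36 - 9*o (l(o, c) = -9*(-4) - 9*o = 36 - 9*o)
v = 36 (v = 36 - 9*0 = 36 + 0 = 36)
H(B) = -6
H((v - 75)/(108 - 77)) + 3651 = -6 + 3651 = 3645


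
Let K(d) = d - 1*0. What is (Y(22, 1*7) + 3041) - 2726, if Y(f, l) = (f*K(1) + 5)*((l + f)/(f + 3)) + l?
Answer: 8833/25 ≈ 353.32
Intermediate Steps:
K(d) = d (K(d) = d + 0 = d)
Y(f, l) = l + (5 + f)*(f + l)/(3 + f) (Y(f, l) = (f*1 + 5)*((l + f)/(f + 3)) + l = (f + 5)*((f + l)/(3 + f)) + l = (5 + f)*((f + l)/(3 + f)) + l = (5 + f)*(f + l)/(3 + f) + l = l + (5 + f)*(f + l)/(3 + f))
(Y(22, 1*7) + 3041) - 2726 = ((22**2 + 5*22 + 8*(1*7) + 2*22*(1*7))/(3 + 22) + 3041) - 2726 = ((484 + 110 + 8*7 + 2*22*7)/25 + 3041) - 2726 = ((484 + 110 + 56 + 308)/25 + 3041) - 2726 = ((1/25)*958 + 3041) - 2726 = (958/25 + 3041) - 2726 = 76983/25 - 2726 = 8833/25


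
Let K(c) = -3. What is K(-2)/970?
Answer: -3/970 ≈ -0.0030928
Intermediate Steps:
K(-2)/970 = -3/970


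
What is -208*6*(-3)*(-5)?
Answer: -18720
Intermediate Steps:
-208*6*(-3)*(-5) = -(-3744)*(-5) = -208*90 = -18720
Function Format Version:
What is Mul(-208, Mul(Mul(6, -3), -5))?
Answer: -18720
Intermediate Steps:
Mul(-208, Mul(Mul(6, -3), -5)) = Mul(-208, Mul(-18, -5)) = Mul(-208, 90) = -18720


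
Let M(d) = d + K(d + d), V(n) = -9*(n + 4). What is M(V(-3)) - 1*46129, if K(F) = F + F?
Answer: -46174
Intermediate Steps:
K(F) = 2*F
V(n) = -36 - 9*n (V(n) = -9*(4 + n) = -36 - 9*n)
M(d) = 5*d (M(d) = d + 2*(d + d) = d + 2*(2*d) = d + 4*d = 5*d)
M(V(-3)) - 1*46129 = 5*(-36 - 9*(-3)) - 1*46129 = 5*(-36 + 27) - 46129 = 5*(-9) - 46129 = -45 - 46129 = -46174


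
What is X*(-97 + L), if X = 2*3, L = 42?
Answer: -330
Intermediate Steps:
X = 6
X*(-97 + L) = 6*(-97 + 42) = 6*(-55) = -330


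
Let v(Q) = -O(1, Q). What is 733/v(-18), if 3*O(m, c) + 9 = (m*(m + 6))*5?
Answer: -2199/26 ≈ -84.577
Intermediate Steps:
O(m, c) = -3 + 5*m*(6 + m)/3 (O(m, c) = -3 + ((m*(m + 6))*5)/3 = -3 + ((m*(6 + m))*5)/3 = -3 + (5*m*(6 + m))/3 = -3 + 5*m*(6 + m)/3)
v(Q) = -26/3 (v(Q) = -(-3 + 10*1 + (5/3)*1²) = -(-3 + 10 + (5/3)*1) = -(-3 + 10 + 5/3) = -1*26/3 = -26/3)
733/v(-18) = 733/(-26/3) = 733*(-3/26) = -2199/26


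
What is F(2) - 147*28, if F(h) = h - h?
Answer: -4116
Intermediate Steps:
F(h) = 0
F(2) - 147*28 = 0 - 147*28 = 0 - 4116 = -4116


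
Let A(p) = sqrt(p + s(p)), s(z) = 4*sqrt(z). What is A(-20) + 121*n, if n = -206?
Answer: -24926 + 2*sqrt(-5 + 2*I*sqrt(5)) ≈ -24924.0 + 4.8391*I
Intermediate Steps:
A(p) = sqrt(p + 4*sqrt(p))
A(-20) + 121*n = sqrt(-20 + 4*sqrt(-20)) + 121*(-206) = sqrt(-20 + 4*(2*I*sqrt(5))) - 24926 = sqrt(-20 + 8*I*sqrt(5)) - 24926 = -24926 + sqrt(-20 + 8*I*sqrt(5))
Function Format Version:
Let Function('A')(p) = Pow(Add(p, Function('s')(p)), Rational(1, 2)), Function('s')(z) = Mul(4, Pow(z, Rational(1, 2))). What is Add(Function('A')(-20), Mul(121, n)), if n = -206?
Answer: Add(-24926, Mul(2, Pow(Add(-5, Mul(2, I, Pow(5, Rational(1, 2)))), Rational(1, 2)))) ≈ Add(-24924., Mul(4.8391, I))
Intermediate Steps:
Function('A')(p) = Pow(Add(p, Mul(4, Pow(p, Rational(1, 2)))), Rational(1, 2))
Add(Function('A')(-20), Mul(121, n)) = Add(Pow(Add(-20, Mul(4, Pow(-20, Rational(1, 2)))), Rational(1, 2)), Mul(121, -206)) = Add(Pow(Add(-20, Mul(4, Mul(2, I, Pow(5, Rational(1, 2))))), Rational(1, 2)), -24926) = Add(Pow(Add(-20, Mul(8, I, Pow(5, Rational(1, 2)))), Rational(1, 2)), -24926) = Add(-24926, Pow(Add(-20, Mul(8, I, Pow(5, Rational(1, 2)))), Rational(1, 2)))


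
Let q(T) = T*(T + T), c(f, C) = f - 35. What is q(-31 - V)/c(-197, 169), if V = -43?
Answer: -36/29 ≈ -1.2414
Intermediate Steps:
c(f, C) = -35 + f
q(T) = 2*T**2 (q(T) = T*(2*T) = 2*T**2)
q(-31 - V)/c(-197, 169) = (2*(-31 - 1*(-43))**2)/(-35 - 197) = (2*(-31 + 43)**2)/(-232) = (2*12**2)*(-1/232) = (2*144)*(-1/232) = 288*(-1/232) = -36/29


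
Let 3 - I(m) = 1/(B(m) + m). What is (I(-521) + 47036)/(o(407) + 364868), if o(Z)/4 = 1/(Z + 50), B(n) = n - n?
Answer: 279996131/2171849457 ≈ 0.12892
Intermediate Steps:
B(n) = 0
o(Z) = 4/(50 + Z) (o(Z) = 4/(Z + 50) = 4/(50 + Z))
I(m) = 3 - 1/m (I(m) = 3 - 1/(0 + m) = 3 - 1/m)
(I(-521) + 47036)/(o(407) + 364868) = ((3 - 1/(-521)) + 47036)/(4/(50 + 407) + 364868) = ((3 - 1*(-1/521)) + 47036)/(4/457 + 364868) = ((3 + 1/521) + 47036)/(4*(1/457) + 364868) = (1564/521 + 47036)/(4/457 + 364868) = 24507320/(521*(166744680/457)) = (24507320/521)*(457/166744680) = 279996131/2171849457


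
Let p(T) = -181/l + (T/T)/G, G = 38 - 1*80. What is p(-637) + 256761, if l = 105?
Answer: 53919443/210 ≈ 2.5676e+5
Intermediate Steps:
G = -42 (G = 38 - 80 = -42)
p(T) = -367/210 (p(T) = -181/105 + (T/T)/(-42) = -181*1/105 + 1*(-1/42) = -181/105 - 1/42 = -367/210)
p(-637) + 256761 = -367/210 + 256761 = 53919443/210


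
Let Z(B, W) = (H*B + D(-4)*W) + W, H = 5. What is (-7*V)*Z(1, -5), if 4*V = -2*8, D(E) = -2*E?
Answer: -1120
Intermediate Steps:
V = -4 (V = (-2*8)/4 = (¼)*(-16) = -4)
Z(B, W) = 5*B + 9*W (Z(B, W) = (5*B + (-2*(-4))*W) + W = (5*B + 8*W) + W = 5*B + 9*W)
(-7*V)*Z(1, -5) = (-7*(-4))*(5*1 + 9*(-5)) = 28*(5 - 45) = 28*(-40) = -1120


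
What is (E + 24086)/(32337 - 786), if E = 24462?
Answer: 48548/31551 ≈ 1.5387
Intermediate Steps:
(E + 24086)/(32337 - 786) = (24462 + 24086)/(32337 - 786) = 48548/31551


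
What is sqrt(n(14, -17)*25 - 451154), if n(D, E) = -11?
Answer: I*sqrt(451429) ≈ 671.88*I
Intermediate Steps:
sqrt(n(14, -17)*25 - 451154) = sqrt(-11*25 - 451154) = sqrt(-275 - 451154) = sqrt(-451429) = I*sqrt(451429)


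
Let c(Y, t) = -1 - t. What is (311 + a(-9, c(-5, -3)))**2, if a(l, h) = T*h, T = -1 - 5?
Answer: 89401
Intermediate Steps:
T = -6
a(l, h) = -6*h
(311 + a(-9, c(-5, -3)))**2 = (311 - 6*(-1 - 1*(-3)))**2 = (311 - 6*(-1 + 3))**2 = (311 - 6*2)**2 = (311 - 12)**2 = 299**2 = 89401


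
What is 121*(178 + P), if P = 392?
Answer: 68970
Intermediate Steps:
121*(178 + P) = 121*(178 + 392) = 121*570 = 68970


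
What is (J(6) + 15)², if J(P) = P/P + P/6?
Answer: 289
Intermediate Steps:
J(P) = 1 + P/6 (J(P) = 1 + P*(⅙) = 1 + P/6)
(J(6) + 15)² = ((1 + (⅙)*6) + 15)² = ((1 + 1) + 15)² = (2 + 15)² = 17² = 289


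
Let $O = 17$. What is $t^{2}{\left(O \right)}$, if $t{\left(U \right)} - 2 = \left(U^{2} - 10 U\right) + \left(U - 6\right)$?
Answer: $17424$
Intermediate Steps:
$t{\left(U \right)} = -4 + U^{2} - 9 U$ ($t{\left(U \right)} = 2 + \left(\left(U^{2} - 10 U\right) + \left(U - 6\right)\right) = 2 + \left(\left(U^{2} - 10 U\right) + \left(-6 + U\right)\right) = 2 - \left(6 - U^{2} + 9 U\right) = -4 + U^{2} - 9 U$)
$t^{2}{\left(O \right)} = \left(-4 + 17^{2} - 153\right)^{2} = \left(-4 + 289 - 153\right)^{2} = 132^{2} = 17424$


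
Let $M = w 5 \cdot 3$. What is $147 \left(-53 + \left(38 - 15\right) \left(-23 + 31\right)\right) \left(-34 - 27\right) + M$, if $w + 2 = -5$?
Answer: $-1174782$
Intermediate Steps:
$w = -7$ ($w = -2 - 5 = -7$)
$M = -105$ ($M = \left(-7\right) 5 \cdot 3 = \left(-35\right) 3 = -105$)
$147 \left(-53 + \left(38 - 15\right) \left(-23 + 31\right)\right) \left(-34 - 27\right) + M = 147 \left(-53 + \left(38 - 15\right) \left(-23 + 31\right)\right) \left(-34 - 27\right) - 105 = 147 \left(-53 + 23 \cdot 8\right) \left(-61\right) - 105 = 147 \left(-53 + 184\right) \left(-61\right) - 105 = 147 \cdot 131 \left(-61\right) - 105 = 147 \left(-7991\right) - 105 = -1174677 - 105 = -1174782$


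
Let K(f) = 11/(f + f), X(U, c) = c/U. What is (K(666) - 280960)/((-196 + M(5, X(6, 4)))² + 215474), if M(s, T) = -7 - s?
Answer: -374238709/344639016 ≈ -1.0859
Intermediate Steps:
K(f) = 11/(2*f) (K(f) = 11/((2*f)) = 11*(1/(2*f)) = 11/(2*f))
(K(666) - 280960)/((-196 + M(5, X(6, 4)))² + 215474) = ((11/2)/666 - 280960)/((-196 + (-7 - 1*5))² + 215474) = ((11/2)*(1/666) - 280960)/((-196 + (-7 - 5))² + 215474) = (11/1332 - 280960)/((-196 - 12)² + 215474) = -374238709/(1332*((-208)² + 215474)) = -374238709/(1332*(43264 + 215474)) = -374238709/1332/258738 = -374238709/1332*1/258738 = -374238709/344639016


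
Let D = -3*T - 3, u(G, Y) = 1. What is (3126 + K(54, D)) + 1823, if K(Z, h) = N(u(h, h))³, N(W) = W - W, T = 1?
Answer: 4949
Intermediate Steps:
D = -6 (D = -3*1 - 3 = -3 - 3 = -6)
N(W) = 0
K(Z, h) = 0 (K(Z, h) = 0³ = 0)
(3126 + K(54, D)) + 1823 = (3126 + 0) + 1823 = 3126 + 1823 = 4949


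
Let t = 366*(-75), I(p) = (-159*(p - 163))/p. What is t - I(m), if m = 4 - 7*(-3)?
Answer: -708192/25 ≈ -28328.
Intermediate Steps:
m = 25 (m = 4 + 21 = 25)
I(p) = (25917 - 159*p)/p (I(p) = (-159*(-163 + p))/p = (25917 - 159*p)/p)
t = -27450
t - I(m) = -27450 - (-159 + 25917/25) = -27450 - 1*21942/25 = -27450 - 21942/25 = -708192/25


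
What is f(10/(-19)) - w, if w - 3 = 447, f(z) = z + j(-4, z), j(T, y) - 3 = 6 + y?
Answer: -8399/19 ≈ -442.05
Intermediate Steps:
j(T, y) = 9 + y (j(T, y) = 3 + (6 + y) = 9 + y)
f(z) = 9 + 2*z (f(z) = z + (9 + z) = 9 + 2*z)
w = 450 (w = 3 + 447 = 450)
f(10/(-19)) - w = (9 + 2*(10/(-19))) - 1*450 = (9 + 2*(10*(-1/19))) - 450 = (9 + 2*(-10/19)) - 450 = (9 - 20/19) - 450 = 151/19 - 450 = -8399/19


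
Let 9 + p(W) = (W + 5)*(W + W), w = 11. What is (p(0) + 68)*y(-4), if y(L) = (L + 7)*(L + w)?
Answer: 1239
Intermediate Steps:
p(W) = -9 + 2*W*(5 + W) (p(W) = -9 + (W + 5)*(W + W) = -9 + (5 + W)*(2*W) = -9 + 2*W*(5 + W))
y(L) = (7 + L)*(11 + L) (y(L) = (L + 7)*(L + 11) = (7 + L)*(11 + L))
(p(0) + 68)*y(-4) = ((-9 + 2*0**2 + 10*0) + 68)*(77 + (-4)**2 + 18*(-4)) = ((-9 + 2*0 + 0) + 68)*(77 + 16 - 72) = ((-9 + 0 + 0) + 68)*21 = (-9 + 68)*21 = 59*21 = 1239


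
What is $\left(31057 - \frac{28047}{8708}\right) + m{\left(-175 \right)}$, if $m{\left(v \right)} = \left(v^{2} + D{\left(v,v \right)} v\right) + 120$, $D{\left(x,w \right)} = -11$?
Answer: $\frac{554906669}{8708} \approx 63724.0$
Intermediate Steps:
$m{\left(v \right)} = 120 + v^{2} - 11 v$ ($m{\left(v \right)} = \left(v^{2} - 11 v\right) + 120 = 120 + v^{2} - 11 v$)
$\left(31057 - \frac{28047}{8708}\right) + m{\left(-175 \right)} = \left(31057 - \frac{28047}{8708}\right) + \left(120 + \left(-175\right)^{2} - -1925\right) = \left(31057 - \frac{28047}{8708}\right) + \left(120 + 30625 + 1925\right) = \left(31057 - \frac{28047}{8708}\right) + 32670 = \frac{270416309}{8708} + 32670 = \frac{554906669}{8708}$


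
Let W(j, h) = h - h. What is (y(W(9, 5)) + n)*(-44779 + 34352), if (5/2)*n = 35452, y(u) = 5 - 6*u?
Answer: -739576683/5 ≈ -1.4792e+8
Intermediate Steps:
W(j, h) = 0
n = 70904/5 (n = (2/5)*35452 = 70904/5 ≈ 14181.)
(y(W(9, 5)) + n)*(-44779 + 34352) = ((5 - 6*0) + 70904/5)*(-44779 + 34352) = ((5 + 0) + 70904/5)*(-10427) = (5 + 70904/5)*(-10427) = (70929/5)*(-10427) = -739576683/5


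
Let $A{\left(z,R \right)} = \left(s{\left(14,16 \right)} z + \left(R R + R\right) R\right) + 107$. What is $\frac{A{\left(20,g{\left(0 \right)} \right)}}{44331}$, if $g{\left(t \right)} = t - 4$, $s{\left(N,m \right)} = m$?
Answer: $\frac{379}{44331} \approx 0.0085493$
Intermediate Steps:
$g{\left(t \right)} = -4 + t$ ($g{\left(t \right)} = t - 4 = -4 + t$)
$A{\left(z,R \right)} = 107 + 16 z + R \left(R + R^{2}\right)$ ($A{\left(z,R \right)} = \left(16 z + \left(R R + R\right) R\right) + 107 = \left(16 z + \left(R^{2} + R\right) R\right) + 107 = \left(16 z + \left(R + R^{2}\right) R\right) + 107 = \left(16 z + R \left(R + R^{2}\right)\right) + 107 = 107 + 16 z + R \left(R + R^{2}\right)$)
$\frac{A{\left(20,g{\left(0 \right)} \right)}}{44331} = \frac{107 + \left(-4 + 0\right)^{2} + \left(-4 + 0\right)^{3} + 16 \cdot 20}{44331} = \left(107 + \left(-4\right)^{2} + \left(-4\right)^{3} + 320\right) \frac{1}{44331} = \left(107 + 16 - 64 + 320\right) \frac{1}{44331} = 379 \cdot \frac{1}{44331} = \frac{379}{44331}$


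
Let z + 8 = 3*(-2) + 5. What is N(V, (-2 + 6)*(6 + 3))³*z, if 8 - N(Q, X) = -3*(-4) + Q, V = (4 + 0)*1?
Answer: 4608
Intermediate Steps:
V = 4 (V = 4*1 = 4)
N(Q, X) = -4 - Q (N(Q, X) = 8 - (-3*(-4) + Q) = 8 - (12 + Q) = 8 + (-12 - Q) = -4 - Q)
z = -9 (z = -8 + (3*(-2) + 5) = -8 + (-6 + 5) = -8 - 1 = -9)
N(V, (-2 + 6)*(6 + 3))³*z = (-4 - 1*4)³*(-9) = (-4 - 4)³*(-9) = (-8)³*(-9) = -512*(-9) = 4608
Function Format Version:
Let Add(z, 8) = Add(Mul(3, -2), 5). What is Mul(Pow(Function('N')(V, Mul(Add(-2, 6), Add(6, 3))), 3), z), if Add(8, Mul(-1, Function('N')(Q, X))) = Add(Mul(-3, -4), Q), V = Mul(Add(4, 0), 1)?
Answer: 4608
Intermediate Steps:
V = 4 (V = Mul(4, 1) = 4)
Function('N')(Q, X) = Add(-4, Mul(-1, Q)) (Function('N')(Q, X) = Add(8, Mul(-1, Add(Mul(-3, -4), Q))) = Add(8, Mul(-1, Add(12, Q))) = Add(8, Add(-12, Mul(-1, Q))) = Add(-4, Mul(-1, Q)))
z = -9 (z = Add(-8, Add(Mul(3, -2), 5)) = Add(-8, Add(-6, 5)) = Add(-8, -1) = -9)
Mul(Pow(Function('N')(V, Mul(Add(-2, 6), Add(6, 3))), 3), z) = Mul(Pow(Add(-4, Mul(-1, 4)), 3), -9) = Mul(Pow(Add(-4, -4), 3), -9) = Mul(Pow(-8, 3), -9) = Mul(-512, -9) = 4608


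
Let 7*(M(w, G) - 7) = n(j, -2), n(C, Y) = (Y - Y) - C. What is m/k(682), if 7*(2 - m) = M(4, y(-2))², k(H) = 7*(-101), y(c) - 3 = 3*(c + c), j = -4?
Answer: 2123/242501 ≈ 0.0087546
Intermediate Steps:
y(c) = 3 + 6*c (y(c) = 3 + 3*(c + c) = 3 + 3*(2*c) = 3 + 6*c)
n(C, Y) = -C (n(C, Y) = 0 - C = -C)
M(w, G) = 53/7 (M(w, G) = 7 + (-1*(-4))/7 = 7 + (⅐)*4 = 7 + 4/7 = 53/7)
k(H) = -707
m = -2123/343 (m = 2 - (53/7)²/7 = 2 - ⅐*2809/49 = 2 - 2809/343 = -2123/343 ≈ -6.1895)
m/k(682) = -2123/343/(-707) = -2123/343*(-1/707) = 2123/242501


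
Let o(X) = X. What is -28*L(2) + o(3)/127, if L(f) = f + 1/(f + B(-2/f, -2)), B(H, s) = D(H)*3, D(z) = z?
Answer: -3553/127 ≈ -27.976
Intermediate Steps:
B(H, s) = 3*H (B(H, s) = H*3 = 3*H)
L(f) = f + 1/(f - 6/f) (L(f) = f + 1/(f + 3*(-2/f)) = f + 1/(f - 6/f))
-28*L(2) + o(3)/127 = -56*(-5 + 2²)/(-6 + 2²) + 3/127 = -56*(-5 + 4)/(-6 + 4) + 3*(1/127) = -56*(-1)/(-2) + 3/127 = -56*(-1)*(-1)/2 + 3/127 = -28*1 + 3/127 = -28 + 3/127 = -3553/127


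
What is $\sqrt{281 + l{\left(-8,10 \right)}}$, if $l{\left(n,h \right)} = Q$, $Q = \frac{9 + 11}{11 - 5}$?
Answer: $\frac{\sqrt{2559}}{3} \approx 16.862$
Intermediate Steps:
$Q = \frac{10}{3}$ ($Q = \frac{20}{6} = 20 \cdot \frac{1}{6} = \frac{10}{3} \approx 3.3333$)
$l{\left(n,h \right)} = \frac{10}{3}$
$\sqrt{281 + l{\left(-8,10 \right)}} = \sqrt{281 + \frac{10}{3}} = \sqrt{\frac{853}{3}} = \frac{\sqrt{2559}}{3}$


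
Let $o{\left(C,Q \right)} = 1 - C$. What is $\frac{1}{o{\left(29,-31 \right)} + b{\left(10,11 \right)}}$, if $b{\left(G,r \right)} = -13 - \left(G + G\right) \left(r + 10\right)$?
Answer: $- \frac{1}{461} \approx -0.0021692$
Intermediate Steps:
$b{\left(G,r \right)} = -13 - 2 G \left(10 + r\right)$
$\frac{1}{o{\left(29,-31 \right)} + b{\left(10,11 \right)}} = \frac{1}{\left(1 - 29\right) - \left(213 + 220\right)} = \frac{1}{\left(1 - 29\right) - 433} = \frac{1}{-28 - 433} = \frac{1}{-461} = - \frac{1}{461}$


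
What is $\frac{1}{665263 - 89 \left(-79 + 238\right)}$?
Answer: $\frac{1}{651112} \approx 1.5358 \cdot 10^{-6}$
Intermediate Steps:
$\frac{1}{665263 - 89 \left(-79 + 238\right)} = \frac{1}{665263 - 14151} = \frac{1}{651112}$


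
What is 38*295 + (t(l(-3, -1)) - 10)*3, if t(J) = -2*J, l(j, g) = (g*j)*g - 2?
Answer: 11210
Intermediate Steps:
l(j, g) = -2 + j*g**2 (l(j, g) = j*g**2 - 2 = -2 + j*g**2)
38*295 + (t(l(-3, -1)) - 10)*3 = 38*295 + (-2*(-2 - 3*(-1)**2) - 10)*3 = 11210 + (-2*(-2 - 3*1) - 10)*3 = 11210 + (-2*(-2 - 3) - 10)*3 = 11210 + (-2*(-5) - 10)*3 = 11210 + (10 - 10)*3 = 11210 + 0*3 = 11210 + 0 = 11210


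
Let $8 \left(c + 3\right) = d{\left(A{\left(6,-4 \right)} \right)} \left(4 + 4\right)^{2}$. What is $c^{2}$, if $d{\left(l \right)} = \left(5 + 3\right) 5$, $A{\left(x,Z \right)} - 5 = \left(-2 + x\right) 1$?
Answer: $100489$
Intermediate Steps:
$A{\left(x,Z \right)} = 3 + x$ ($A{\left(x,Z \right)} = 5 + \left(-2 + x\right) 1 = 5 + \left(-2 + x\right) = 3 + x$)
$d{\left(l \right)} = 40$ ($d{\left(l \right)} = 8 \cdot 5 = 40$)
$c = 317$ ($c = -3 + \frac{40 \left(4 + 4\right)^{2}}{8} = -3 + \frac{40 \cdot 8^{2}}{8} = -3 + \frac{40 \cdot 64}{8} = -3 + \frac{1}{8} \cdot 2560 = -3 + 320 = 317$)
$c^{2} = 317^{2} = 100489$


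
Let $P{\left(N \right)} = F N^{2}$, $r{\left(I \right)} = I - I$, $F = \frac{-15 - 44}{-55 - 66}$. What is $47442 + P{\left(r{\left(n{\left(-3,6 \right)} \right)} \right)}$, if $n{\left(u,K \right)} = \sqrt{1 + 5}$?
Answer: $47442$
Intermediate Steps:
$F = \frac{59}{121}$ ($F = - \frac{59}{-121} = \left(-59\right) \left(- \frac{1}{121}\right) = \frac{59}{121} \approx 0.4876$)
$n{\left(u,K \right)} = \sqrt{6}$
$r{\left(I \right)} = 0$
$P{\left(N \right)} = \frac{59 N^{2}}{121}$
$47442 + P{\left(r{\left(n{\left(-3,6 \right)} \right)} \right)} = 47442 + \frac{59 \cdot 0^{2}}{121} = 47442 + \frac{59}{121} \cdot 0 = 47442 + 0 = 47442$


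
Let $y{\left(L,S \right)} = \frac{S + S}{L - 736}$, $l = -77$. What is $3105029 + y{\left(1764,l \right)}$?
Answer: $\frac{1595984829}{514} \approx 3.105 \cdot 10^{6}$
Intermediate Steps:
$y{\left(L,S \right)} = \frac{2 S}{-736 + L}$
$3105029 + y{\left(1764,l \right)} = 3105029 + 2 \left(-77\right) \frac{1}{-736 + 1764} = 3105029 + 2 \left(-77\right) \frac{1}{1028} = 3105029 - \frac{77}{514} = \frac{1595984829}{514}$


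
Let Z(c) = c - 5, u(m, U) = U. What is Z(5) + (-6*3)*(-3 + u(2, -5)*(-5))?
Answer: -396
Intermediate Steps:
Z(c) = -5 + c
Z(5) + (-6*3)*(-3 + u(2, -5)*(-5)) = (-5 + 5) + (-6*3)*(-3 - 5*(-5)) = 0 - 18*(-3 + 25) = 0 - 18*22 = 0 - 396 = -396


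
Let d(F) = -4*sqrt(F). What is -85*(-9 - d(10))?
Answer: 765 - 340*sqrt(10) ≈ -310.17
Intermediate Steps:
-85*(-9 - d(10)) = -85*(-9 - (-4)*sqrt(10)) = -85*(-9 + 4*sqrt(10)) = 765 - 340*sqrt(10)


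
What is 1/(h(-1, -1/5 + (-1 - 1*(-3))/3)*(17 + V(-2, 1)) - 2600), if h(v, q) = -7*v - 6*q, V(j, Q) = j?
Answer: -1/2537 ≈ -0.00039417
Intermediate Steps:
1/(h(-1, -1/5 + (-1 - 1*(-3))/3)*(17 + V(-2, 1)) - 2600) = 1/((-7*(-1) - 6*(-1/5 + (-1 - 1*(-3))/3))*(17 - 2) - 2600) = 1/((7 - 6*(-1*⅕ + (-1 + 3)*(⅓)))*15 - 2600) = 1/((7 - 6*(-⅕ + 2*(⅓)))*15 - 2600) = 1/((7 - 6*(-⅕ + ⅔))*15 - 2600) = 1/((7 - 6*7/15)*15 - 2600) = 1/((7 - 14/5)*15 - 2600) = 1/((21/5)*15 - 2600) = 1/(63 - 2600) = 1/(-2537) = -1/2537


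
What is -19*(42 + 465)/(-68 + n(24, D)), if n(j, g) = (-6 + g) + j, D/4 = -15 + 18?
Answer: 507/2 ≈ 253.50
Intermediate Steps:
D = 12 (D = 4*(-15 + 18) = 4*3 = 12)
n(j, g) = -6 + g + j
-19*(42 + 465)/(-68 + n(24, D)) = -19*(42 + 465)/(-68 + (-6 + 12 + 24)) = -9633/(-68 + 30) = -9633/(-38) = -9633*(-1)/38 = -19*(-507/38) = 507/2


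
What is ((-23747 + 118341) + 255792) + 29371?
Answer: 379757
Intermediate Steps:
((-23747 + 118341) + 255792) + 29371 = (94594 + 255792) + 29371 = 350386 + 29371 = 379757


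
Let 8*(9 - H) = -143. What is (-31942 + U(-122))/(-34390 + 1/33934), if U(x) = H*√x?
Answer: 1083919828/1166990259 - 3647905*I*√122/4667961036 ≈ 0.92882 - 0.0086317*I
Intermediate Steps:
H = 215/8 (H = 9 - ⅛*(-143) = 9 + 143/8 = 215/8 ≈ 26.875)
U(x) = 215*√x/8
(-31942 + U(-122))/(-34390 + 1/33934) = (-31942 + 215*√(-122)/8)/(-34390 + 1/33934) = (-31942 + 215*(I*√122)/8)/(-34390 + 1/33934) = (-31942 + 215*I*√122/8)/(-1166990259/33934) = (-31942 + 215*I*√122/8)*(-33934/1166990259) = 1083919828/1166990259 - 3647905*I*√122/4667961036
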